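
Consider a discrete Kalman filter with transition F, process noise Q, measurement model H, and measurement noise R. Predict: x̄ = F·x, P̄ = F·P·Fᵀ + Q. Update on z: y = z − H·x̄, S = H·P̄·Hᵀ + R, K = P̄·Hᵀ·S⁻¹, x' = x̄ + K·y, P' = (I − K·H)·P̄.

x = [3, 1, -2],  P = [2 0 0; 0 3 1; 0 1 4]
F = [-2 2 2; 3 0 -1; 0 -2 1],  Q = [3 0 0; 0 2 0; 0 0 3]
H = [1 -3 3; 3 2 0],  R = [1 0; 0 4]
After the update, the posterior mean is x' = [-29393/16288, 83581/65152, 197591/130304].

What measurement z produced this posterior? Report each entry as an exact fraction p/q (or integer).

x̄ = F·x = [-8, 11, -4]
P̄ = F·P·Fᵀ + Q = [47 -22 -6; -22 24 -2; -6 -2 15]
S = H·P̄·Hᵀ + R = [531 85; 85 259]
K = P̄·Hᵀ·S⁻¹ = [2045/16288 5429/16288; -12185/65152 -529/65152; 13525/130304 -15507/130304]
x' − x̄ = [100911/16288, -633091/65152, 718807/130304] = K·y
y = (KᵀK)⁻¹·Kᵀ·(x' − x̄) = [52, -1]
z = y + H·x̄ = [52, -1] + [-53, -2] = [-1, -3]

z = [-1, -3]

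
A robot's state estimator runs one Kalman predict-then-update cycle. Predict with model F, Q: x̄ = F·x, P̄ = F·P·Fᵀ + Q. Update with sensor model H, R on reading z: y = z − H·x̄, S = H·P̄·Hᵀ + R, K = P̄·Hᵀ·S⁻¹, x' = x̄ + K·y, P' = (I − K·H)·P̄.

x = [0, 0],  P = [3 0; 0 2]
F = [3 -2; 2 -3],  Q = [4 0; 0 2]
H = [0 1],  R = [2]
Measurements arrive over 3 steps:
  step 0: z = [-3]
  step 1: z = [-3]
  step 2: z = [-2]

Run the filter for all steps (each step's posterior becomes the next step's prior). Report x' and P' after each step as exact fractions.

step 0: x̄ = F·x = [0, 0]
step 0: P̄ = F·P·Fᵀ + Q = [39 30; 30 32]
step 0: y = z − H·x̄ = [-3]
step 0: S = H·P̄·Hᵀ + R = [34]
step 0: K = P̄·Hᵀ·S⁻¹ = [15/17; 16/17]
step 0: x' = x̄ + K·y = [-45/17, -48/17]
step 0: P' = (I − K·H)·P̄ = [213/17 30/17; 30/17 32/17]
step 1: x̄ = F·x = [-39/17, 54/17]
step 1: P̄ = F·P·Fᵀ + Q = [1753/17 1080/17; 1080/17 814/17]
step 1: y = z − H·x̄ = [-105/17]
step 1: S = H·P̄·Hᵀ + R = [848/17]
step 1: K = P̄·Hᵀ·S⁻¹ = [135/106; 407/424]
step 1: x' = x̄ + K·y = [-1077/106, -1167/424]
step 1: P' = (I − K·H)·P̄ = [1177/53 135/53; 135/53 407/212]
step 2: x̄ = F·x = [-5295/212, -5115/424]
step 2: P̄ = F·P·Fᵀ + Q = [9592/53 11835/106; 11835/106 16439/212]
step 2: y = z − H·x̄ = [4267/424]
step 2: S = H·P̄·Hᵀ + R = [16863/212]
step 2: K = P̄·Hᵀ·S⁻¹ = [7890/5621; 16439/16863]
step 2: x' = x̄ + K·y = [-60990/5621, -37993/16863]
step 2: P' = (I − K·H)·P̄ = [136369/5621 15780/5621; 15780/5621 32878/16863]

step 0: x' = [-45/17, -48/17], P' = [213/17 30/17; 30/17 32/17]
step 1: x' = [-1077/106, -1167/424], P' = [1177/53 135/53; 135/53 407/212]
step 2: x' = [-60990/5621, -37993/16863], P' = [136369/5621 15780/5621; 15780/5621 32878/16863]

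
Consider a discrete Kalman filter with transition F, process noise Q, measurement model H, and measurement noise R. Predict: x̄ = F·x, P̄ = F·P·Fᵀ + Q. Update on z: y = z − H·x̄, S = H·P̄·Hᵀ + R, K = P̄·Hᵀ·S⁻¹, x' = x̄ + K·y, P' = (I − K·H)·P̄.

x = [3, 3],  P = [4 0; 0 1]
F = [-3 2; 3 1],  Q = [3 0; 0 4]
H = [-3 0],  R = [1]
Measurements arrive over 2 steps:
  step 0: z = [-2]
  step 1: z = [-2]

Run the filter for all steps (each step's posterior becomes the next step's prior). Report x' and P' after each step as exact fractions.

step 0: x̄ = F·x = [-3, 12]
step 0: P̄ = F·P·Fᵀ + Q = [43 -34; -34 41]
step 0: y = z − H·x̄ = [-11]
step 0: S = H·P̄·Hᵀ + R = [388]
step 0: K = P̄·Hᵀ·S⁻¹ = [-129/388; 51/194]
step 0: x' = x̄ + K·y = [255/388, 1767/194]
step 0: P' = (I − K·H)·P̄ = [43/388 -17/194; -17/194 1376/97]
step 1: x̄ = F·x = [6303/388, 4299/388]
step 1: P̄ = F·P·Fᵀ + Q = [23975/388 10519/388; 10519/388 7239/388]
step 1: y = z − H·x̄ = [18133/388]
step 1: S = H·P̄·Hᵀ + R = [216163/388]
step 1: K = P̄·Hᵀ·S⁻¹ = [-71925/216163; -31557/216163]
step 1: x' = x̄ + K·y = [150153/216163, 920262/216163]
step 1: P' = (I − K·H)·P̄ = [23975/216163 10519/216163; 10519/216163 1466391/216163]

step 0: x' = [255/388, 1767/194], P' = [43/388 -17/194; -17/194 1376/97]
step 1: x' = [150153/216163, 920262/216163], P' = [23975/216163 10519/216163; 10519/216163 1466391/216163]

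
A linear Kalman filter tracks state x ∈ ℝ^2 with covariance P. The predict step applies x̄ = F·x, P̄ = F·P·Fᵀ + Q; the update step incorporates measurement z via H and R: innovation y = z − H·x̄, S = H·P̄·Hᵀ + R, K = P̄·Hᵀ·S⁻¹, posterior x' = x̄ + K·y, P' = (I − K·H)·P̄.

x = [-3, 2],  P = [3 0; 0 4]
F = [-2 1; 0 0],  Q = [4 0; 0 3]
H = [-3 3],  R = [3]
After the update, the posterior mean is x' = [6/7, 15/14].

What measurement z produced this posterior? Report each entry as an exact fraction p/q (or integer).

x̄ = F·x = [8, 0]
P̄ = F·P·Fᵀ + Q = [20 0; 0 3]
S = H·P̄·Hᵀ + R = [210]
K = P̄·Hᵀ·S⁻¹ = [-2/7; 3/70]
x' − x̄ = [-50/7, 15/14] = K·y
y = (KᵀK)⁻¹·Kᵀ·(x' − x̄) = [25]
z = y + H·x̄ = [25] + [-24] = [1]

z = [1]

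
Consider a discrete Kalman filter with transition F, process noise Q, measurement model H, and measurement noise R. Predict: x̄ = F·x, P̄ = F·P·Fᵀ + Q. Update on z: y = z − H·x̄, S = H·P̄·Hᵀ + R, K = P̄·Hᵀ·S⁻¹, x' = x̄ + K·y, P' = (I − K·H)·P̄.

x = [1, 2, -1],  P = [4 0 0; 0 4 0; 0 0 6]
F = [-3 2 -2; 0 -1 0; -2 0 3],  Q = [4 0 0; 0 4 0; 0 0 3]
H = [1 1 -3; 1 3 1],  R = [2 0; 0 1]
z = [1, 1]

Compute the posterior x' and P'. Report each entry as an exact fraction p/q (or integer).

x̄ = F·x = [3, -2, -5]
P̄ = F·P·Fᵀ + Q = [80 -8 -12; -8 8 0; -12 0 73]
y = z − H·x̄ = [-15, 9]
S = H·P̄·Hᵀ + R = [803 -123; -123 154]
K = P̄·Hᵀ·S⁻¹ = [22044/108533 48616/108533; 1968/108533 12848/108533; -28071/108533 20570/108533]
x' = x̄ + K·y = [432483/108533, -130954/108533, 63530/108533]
P' = (I − K·H)·P̄ = [4162784/108533 -1646120/108533 824192/108533; -1646120/108533 662696/108533 -329120/108533; 824192/108533 -329120/108533 183738/108533]

x' = [432483/108533, -130954/108533, 63530/108533]
P' = [4162784/108533 -1646120/108533 824192/108533; -1646120/108533 662696/108533 -329120/108533; 824192/108533 -329120/108533 183738/108533]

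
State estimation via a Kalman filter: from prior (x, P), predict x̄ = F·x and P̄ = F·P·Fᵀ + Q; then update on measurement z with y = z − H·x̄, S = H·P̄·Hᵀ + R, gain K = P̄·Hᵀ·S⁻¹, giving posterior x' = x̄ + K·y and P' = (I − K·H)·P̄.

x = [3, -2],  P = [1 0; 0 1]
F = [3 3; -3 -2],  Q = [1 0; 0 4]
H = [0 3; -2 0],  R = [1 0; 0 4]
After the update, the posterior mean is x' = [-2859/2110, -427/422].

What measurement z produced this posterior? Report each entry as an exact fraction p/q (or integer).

z = [-3, 3]

x̄ = F·x = [3, -5]
P̄ = F·P·Fᵀ + Q = [19 -15; -15 17]
S = H·P̄·Hᵀ + R = [154 90; 90 80]
K = P̄·Hᵀ·S⁻¹ = [-9/211 -901/2110; 69/211 3/422]
x' − x̄ = [-9189/2110, 1683/422] = K·y
y = (KᵀK)⁻¹·Kᵀ·(x' − x̄) = [12, 9]
z = y + H·x̄ = [12, 9] + [-15, -6] = [-3, 3]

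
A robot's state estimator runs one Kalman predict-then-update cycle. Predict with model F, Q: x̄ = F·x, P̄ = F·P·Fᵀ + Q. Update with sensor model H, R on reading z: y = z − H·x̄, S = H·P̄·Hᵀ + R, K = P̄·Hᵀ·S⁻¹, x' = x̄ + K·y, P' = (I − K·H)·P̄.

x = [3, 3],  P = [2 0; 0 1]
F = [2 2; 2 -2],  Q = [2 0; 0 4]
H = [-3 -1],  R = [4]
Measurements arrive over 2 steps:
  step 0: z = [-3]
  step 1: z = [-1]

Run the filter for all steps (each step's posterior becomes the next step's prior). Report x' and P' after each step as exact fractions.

step 0: x' = [261/85, -462/85], P' = [132/85 -304/85; -304/85 968/85]
step 1: x' = [-18619/3345, 59512/3345], P' = [28696/3345 -79948/3345; -79948/3345 234124/3345]

step 0: x̄ = F·x = [12, 0]
step 0: P̄ = F·P·Fᵀ + Q = [14 4; 4 16]
step 0: y = z − H·x̄ = [33]
step 0: S = H·P̄·Hᵀ + R = [170]
step 0: K = P̄·Hᵀ·S⁻¹ = [-23/85; -14/85]
step 0: x' = x̄ + K·y = [261/85, -462/85]
step 0: P' = (I − K·H)·P̄ = [132/85 -304/85; -304/85 968/85]
step 1: x̄ = F·x = [-402/85, 1446/85]
step 1: P̄ = F·P·Fᵀ + Q = [2138/85 -3344/85; -3344/85 7172/85]
step 1: y = z − H·x̄ = [31/17]
step 1: S = H·P̄·Hᵀ + R = [1338/17]
step 1: K = P̄·Hᵀ·S⁻¹ = [-307/669; 286/669]
step 1: x' = x̄ + K·y = [-18619/3345, 59512/3345]
step 1: P' = (I − K·H)·P̄ = [28696/3345 -79948/3345; -79948/3345 234124/3345]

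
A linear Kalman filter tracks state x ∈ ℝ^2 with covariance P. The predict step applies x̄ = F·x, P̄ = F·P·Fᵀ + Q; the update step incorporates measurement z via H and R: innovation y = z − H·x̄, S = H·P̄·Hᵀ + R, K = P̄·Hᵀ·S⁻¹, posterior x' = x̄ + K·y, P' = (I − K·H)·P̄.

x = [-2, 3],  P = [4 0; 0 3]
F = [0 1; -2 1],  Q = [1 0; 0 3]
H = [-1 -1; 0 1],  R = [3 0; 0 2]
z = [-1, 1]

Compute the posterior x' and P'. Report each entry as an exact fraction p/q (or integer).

x' = [228/215, 37/43]
P' = [419/215 -28/43; -28/43 58/43]

x̄ = F·x = [3, 7]
P̄ = F·P·Fᵀ + Q = [4 3; 3 22]
y = z − H·x̄ = [9, -6]
S = H·P̄·Hᵀ + R = [35 -25; -25 24]
K = P̄·Hᵀ·S⁻¹ = [-93/215 -14/43; -10/43 29/43]
x' = x̄ + K·y = [228/215, 37/43]
P' = (I − K·H)·P̄ = [419/215 -28/43; -28/43 58/43]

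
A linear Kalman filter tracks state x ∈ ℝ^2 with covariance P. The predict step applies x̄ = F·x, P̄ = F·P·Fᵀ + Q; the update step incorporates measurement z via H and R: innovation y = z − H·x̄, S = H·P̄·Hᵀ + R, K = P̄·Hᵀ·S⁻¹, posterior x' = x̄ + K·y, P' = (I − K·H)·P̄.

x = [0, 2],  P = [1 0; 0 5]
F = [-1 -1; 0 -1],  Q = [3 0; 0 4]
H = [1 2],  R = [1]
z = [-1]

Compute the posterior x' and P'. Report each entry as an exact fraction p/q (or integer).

x̄ = F·x = [-2, -2]
P̄ = F·P·Fᵀ + Q = [9 5; 5 9]
y = z − H·x̄ = [5]
S = H·P̄·Hᵀ + R = [66]
K = P̄·Hᵀ·S⁻¹ = [19/66; 23/66]
x' = x̄ + K·y = [-37/66, -17/66]
P' = (I − K·H)·P̄ = [233/66 -107/66; -107/66 65/66]

x' = [-37/66, -17/66]
P' = [233/66 -107/66; -107/66 65/66]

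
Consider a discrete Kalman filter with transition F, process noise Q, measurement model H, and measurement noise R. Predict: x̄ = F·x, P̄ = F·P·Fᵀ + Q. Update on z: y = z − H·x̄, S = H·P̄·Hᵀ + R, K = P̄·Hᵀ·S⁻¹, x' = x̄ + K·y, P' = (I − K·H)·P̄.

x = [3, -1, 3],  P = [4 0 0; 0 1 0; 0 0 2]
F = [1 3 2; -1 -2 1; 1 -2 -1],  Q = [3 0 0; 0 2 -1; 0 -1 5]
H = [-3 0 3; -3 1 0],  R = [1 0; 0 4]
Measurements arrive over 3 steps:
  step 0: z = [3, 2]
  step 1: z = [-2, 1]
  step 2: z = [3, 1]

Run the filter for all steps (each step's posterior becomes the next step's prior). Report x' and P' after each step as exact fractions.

step 0: x' = [43404/45439, 204710/45439, 89177/45439], P' = [38256/45439 71688/45439 37470/45439; 71688/45439 260220/45439 69702/45439; 37470/45439 69702/45439 41703/45439]
step 1: x' = [53475769/1155567847, 1189059374/1155567847, -726220709/1155567847], P' = [672459579/1155567847 901833189/1155567847 659235618/1155567847; 901833189/1155567847 10598378453/3466703541 2671393010/3466703541; 659235618/1155567847 2671393010/3466703541 2317655882/3466703541]
step 2: x' = [-120083981399993/144300714766571, -214097992638328/144300714766571, 23501223441574/144300714766571], P' = [82528290000063/144300714766571 108212803060721/144300714766571 80841887598374/144300714766571; 108212803060721/144300714766571 426977695437083/144300714766571 106666366054218/144300714766571; 80841887598374/144300714766571 106666366054218/144300714766571 94955779067008/144300714766571]

step 0: x̄ = F·x = [6, 2, 2]
step 0: P̄ = F·P·Fᵀ + Q = [24 -6 -6; -6 12 -3; -6 -3 15]
step 0: y = z − H·x̄ = [15, 18]
step 0: S = H·P̄·Hᵀ + R = [460 279; 279 268]
step 0: K = P̄·Hᵀ·S⁻¹ = [-2358/45439 -10770/45439; -5958/45439 11289/45439; 12699/45439 -10677/45439]
step 0: x' = x̄ + K·y = [43404/45439, 204710/45439, 89177/45439]
step 0: P' = (I − K·H)·P̄ = [38256/45439 71688/45439 37470/45439; 71688/45439 260220/45439 69702/45439; 37470/45439 69702/45439 41703/45439]
step 1: x̄ = F·x = [835888/45439, -363647/45439, -455193/45439]
step 1: P̄ = F·P·Fᵀ + Q = [4099797/45439 -1981782/45439 -1985226/45439; -1981782/45439 1144721/45439 990422/45439; -1985226/45439 990422/45439 1265150/45439]
step 1: y = z − H·x̄ = [3782365/45439, 2916750/45439]
step 1: S = H·P̄·Hᵀ + R = [84064030/45439 63681819/45439; 63681819/45439 50115342/45439]
step 1: K = P̄·Hᵀ·S⁻¹ = [-39671883/1155567847 -278886387/1155567847; -34106557/1155567847 620469938/3466703541; 339949028/1155567847 -815431888/3466703541]
step 1: x' = x̄ + K·y = [53475769/1155567847, 1189059374/1155567847, -726220709/1155567847]
step 1: P' = (I − K·H)·P̄ = [672459579/1155567847 901833189/1155567847 659235618/1155567847; 901833189/1155567847 10598378453/3466703541 2671393010/3466703541; 659235618/1155567847 2671393010/3466703541 2317655882/3466703541]
step 2: x̄ = F·x = [309744639/165081121, -3157815226/1155567847, -1598422270/1155567847]
step 2: P̄ = F·P·Fᵀ + Q = [24753437129/495243363 -11306990770/495243363 -3820226114/165081121; -11306990770/495243363 49842968033/3466703541 12849063120/1155567847; -3820226114/165081121 12849063120/1155567847 19990075400/1155567847]
step 2: y = z − H·x̄ = [14766607770/1155567847, 10818020492/1155567847]
step 2: S = H·P̄·Hᵀ + R = [1182236916520/1155567847 878192549641/1155567847; 878192549641/1155567847 2098069933664/3466703541]
step 2: K = P̄·Hᵀ·S⁻¹ = [-5059207205067/144300714766571 -3167546975897/13118246796961; -4639311019509/144300714766571 2325892869430/13118246796961; 42341674405902/144300714766571 -3087711289566/13118246796961]
step 2: x' = x̄ + K·y = [-120083981399993/144300714766571, -214097992638328/144300714766571, 23501223441574/144300714766571]
step 2: P' = (I − K·H)·P̄ = [82528290000063/144300714766571 108212803060721/144300714766571 80841887598374/144300714766571; 108212803060721/144300714766571 426977695437083/144300714766571 106666366054218/144300714766571; 80841887598374/144300714766571 106666366054218/144300714766571 94955779067008/144300714766571]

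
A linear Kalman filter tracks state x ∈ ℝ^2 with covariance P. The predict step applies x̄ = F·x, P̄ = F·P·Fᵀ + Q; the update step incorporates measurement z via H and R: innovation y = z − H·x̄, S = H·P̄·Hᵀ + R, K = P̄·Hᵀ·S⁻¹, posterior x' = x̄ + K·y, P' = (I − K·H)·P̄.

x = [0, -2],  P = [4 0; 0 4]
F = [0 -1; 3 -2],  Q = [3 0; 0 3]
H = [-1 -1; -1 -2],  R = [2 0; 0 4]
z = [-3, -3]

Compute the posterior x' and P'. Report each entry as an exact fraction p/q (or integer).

x' = [2137/1159, 944/1159]
P' = [3908/1159 -2504/1159; -2504/1159 2366/1159]

x̄ = F·x = [2, 4]
P̄ = F·P·Fᵀ + Q = [7 8; 8 55]
y = z − H·x̄ = [3, 7]
S = H·P̄·Hᵀ + R = [80 141; 141 263]
K = P̄·Hᵀ·S⁻¹ = [-702/1159 275/1159; 69/1159 -557/1159]
x' = x̄ + K·y = [2137/1159, 944/1159]
P' = (I − K·H)·P̄ = [3908/1159 -2504/1159; -2504/1159 2366/1159]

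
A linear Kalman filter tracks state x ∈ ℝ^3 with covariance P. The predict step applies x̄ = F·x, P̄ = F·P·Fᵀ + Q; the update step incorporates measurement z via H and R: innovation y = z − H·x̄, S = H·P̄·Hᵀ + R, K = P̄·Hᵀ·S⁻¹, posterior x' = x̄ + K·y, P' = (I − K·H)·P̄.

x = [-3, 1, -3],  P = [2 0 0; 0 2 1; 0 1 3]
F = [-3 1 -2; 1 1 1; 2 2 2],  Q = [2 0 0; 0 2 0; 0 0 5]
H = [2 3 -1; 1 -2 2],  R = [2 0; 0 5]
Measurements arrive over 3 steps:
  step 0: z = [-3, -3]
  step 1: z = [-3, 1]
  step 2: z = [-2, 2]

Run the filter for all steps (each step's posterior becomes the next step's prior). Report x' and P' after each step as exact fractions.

step 0: x' = [8695/6049, -21638/6049, -32659/6049], P' = [43159/6049 -50223/6049 -69725/6049; -50223/6049 62812/6049 88766/6049; -69725/6049 88766/6049 130306/6049]
step 1: x' = [139133311/50613118, -120020832/25306559, -149467594/25306559], P' = [295198783/50613118 -355196775/50613118 -501177509/50613118; -355196775/50613118 233682517/25306559 336990342/25306559; -501177509/50613118 336990342/25306559 506719063/25306559]
step 2: x' = [1262034579577/1437354505363, -2502617708317/1437354505363, -2104526472005/1437354505363], P' = [9025106452589/1437354505363 -10917857476262/1437354505363 -15443905865964/1437354505363; -10917857476262/1437354505363 14343601913871/1437354505363 20699058575327/1437354505363; -15443905865964/1437354505363 20699058575327/1437354505363 31047650687829/1437354505363]

step 0: x̄ = F·x = [16, -5, -10]
step 0: P̄ = F·P·Fᵀ + Q = [30 -11 -22; -11 11 18; -22 18 41]
step 0: y = z − H·x̄ = [-30, -9]
step 0: S = H·P̄·Hᵀ + R = [110 1; 1 55]
step 0: K = P̄·Hᵀ·S⁻¹ = [2687/6049 831/6049; -388/6049 337/6049; -1729/6049 2671/6049]
step 0: x' = x̄ + K·y = [8695/6049, -21638/6049, -32659/6049]
step 0: P' = (I − K·H)·P̄ = [43159/6049 -50223/6049 -69725/6049; -50223/6049 62812/6049 88766/6049; -69725/6049 88766/6049 130306/6049]
step 1: x̄ = F·x = [765/263, -45602/6049, -91204/6049]
step 1: P̄ = F·P·Fᵀ + Q = [4093/263 1436/263 2872/263; 1436/263 186011/6049 347826/6049; 2872/263 347826/6049 725897/6049]
step 1: y = z − H·x̄ = [-7735/6049, 79658/6049]
step 1: S = H·P̄·Hᵀ + R = [833806/6049 568166/6049; 568166/6049 1121520/6049]
step 1: K = P̄·Hᵀ·S⁻¹ = [12992375/50613118 647463/50613118; 4430217/25306559 11606905/50613118; 1537227/25306559 35547475/50613118]
step 1: x' = x̄ + K·y = [139133311/50613118, -120020832/25306559, -149467594/25306559]
step 1: P' = (I − K·H)·P̄ = [295198783/50613118 -355196775/50613118 -501177509/50613118; -355196775/50613118 233682517/25306559 336990342/25306559; -501177509/50613118 336990342/25306559 506719063/25306559]
step 2: x̄ = F·x = [-59571221/50613118, -399843541/50613118, -399843541/25306559]
step 2: P̄ = F·P·Fᵀ + Q = [700260627/50613118 48596422/25306559 97192844/25306559; 48596422/25306559 1512440979/50613118 1411214743/25306559; 97192844/25306559 1411214743/25306559 2948962281/25306559]
step 2: y = z − H·x̄ = [417759747/50613118, 960484539/50613118]
step 2: S = H·P̄·Hᵀ + R = [5866356577/50613118 1797713182/25306559; 1797713182/25306559 8404123869/50613118]
step 2: K = P̄·Hᵀ·S⁻¹ = [370273171178/1437354505363 -5398065363/1437354505363; 248016106881/1437354505363 358611169330/1437354505363; 80856653112/1437354505363 1050655671808/1437354505363]
step 2: x' = x̄ + K·y = [1262034579577/1437354505363, -2502617708317/1437354505363, -2104526472005/1437354505363]
step 2: P' = (I − K·H)·P̄ = [9025106452589/1437354505363 -10917857476262/1437354505363 -15443905865964/1437354505363; -10917857476262/1437354505363 14343601913871/1437354505363 20699058575327/1437354505363; -15443905865964/1437354505363 20699058575327/1437354505363 31047650687829/1437354505363]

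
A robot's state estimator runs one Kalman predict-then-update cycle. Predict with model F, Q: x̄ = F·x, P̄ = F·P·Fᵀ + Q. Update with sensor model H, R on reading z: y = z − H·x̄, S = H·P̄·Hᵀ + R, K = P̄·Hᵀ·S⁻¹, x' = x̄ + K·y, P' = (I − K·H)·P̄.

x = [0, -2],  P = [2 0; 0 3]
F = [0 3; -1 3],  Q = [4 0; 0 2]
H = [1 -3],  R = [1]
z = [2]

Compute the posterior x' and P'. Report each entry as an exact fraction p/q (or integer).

x̄ = F·x = [-6, -6]
P̄ = F·P·Fᵀ + Q = [31 27; 27 31]
y = z − H·x̄ = [-10]
S = H·P̄·Hᵀ + R = [149]
K = P̄·Hᵀ·S⁻¹ = [-50/149; -66/149]
x' = x̄ + K·y = [-394/149, -234/149]
P' = (I − K·H)·P̄ = [2119/149 723/149; 723/149 263/149]

x' = [-394/149, -234/149]
P' = [2119/149 723/149; 723/149 263/149]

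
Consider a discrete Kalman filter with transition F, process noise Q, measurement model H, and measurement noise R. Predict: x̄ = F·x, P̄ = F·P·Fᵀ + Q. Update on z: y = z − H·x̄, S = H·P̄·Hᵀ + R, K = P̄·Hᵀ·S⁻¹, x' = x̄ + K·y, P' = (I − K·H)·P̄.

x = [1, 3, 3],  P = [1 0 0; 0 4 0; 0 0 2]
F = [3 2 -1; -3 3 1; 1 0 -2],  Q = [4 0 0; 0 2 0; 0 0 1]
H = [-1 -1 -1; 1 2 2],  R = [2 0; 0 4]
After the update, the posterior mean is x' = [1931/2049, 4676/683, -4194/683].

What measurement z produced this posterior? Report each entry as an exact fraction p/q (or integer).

z = [-1, 3]

x̄ = F·x = [6, 9, -5]
P̄ = F·P·Fᵀ + Q = [31 13 7; 13 49 -7; 7 -7 10]
S = H·P̄·Hᵀ + R = [118 -181; -181 295]
K = P̄·Hᵀ·S⁻¹ = [-2194/2049 -853/2049; 444/683 497/683; -199/683 -92/683]
x' − x̄ = [-10363/2049, -1471/683, -779/683] = K·y
y = (KᵀK)⁻¹·Kᵀ·(x' − x̄) = [9, -11]
z = y + H·x̄ = [9, -11] + [-10, 14] = [-1, 3]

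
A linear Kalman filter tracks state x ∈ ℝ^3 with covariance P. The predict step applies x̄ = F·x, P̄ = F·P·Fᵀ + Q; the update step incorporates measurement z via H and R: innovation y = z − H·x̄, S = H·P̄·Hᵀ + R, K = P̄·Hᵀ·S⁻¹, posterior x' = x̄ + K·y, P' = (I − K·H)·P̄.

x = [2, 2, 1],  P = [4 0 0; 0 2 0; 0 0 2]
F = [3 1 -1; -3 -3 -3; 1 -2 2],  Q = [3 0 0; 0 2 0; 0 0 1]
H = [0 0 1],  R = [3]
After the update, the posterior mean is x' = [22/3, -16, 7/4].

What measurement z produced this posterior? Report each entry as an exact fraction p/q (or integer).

x̄ = F·x = [7, -15, 0]
P̄ = F·P·Fᵀ + Q = [43 -36 4; -36 74 -12; 4 -12 21]
S = H·P̄·Hᵀ + R = [24]
K = P̄·Hᵀ·S⁻¹ = [1/6; -1/2; 7/8]
x' − x̄ = [1/3, -1, 7/4] = K·y
y = (KᵀK)⁻¹·Kᵀ·(x' − x̄) = [2]
z = y + H·x̄ = [2] + [0] = [2]

z = [2]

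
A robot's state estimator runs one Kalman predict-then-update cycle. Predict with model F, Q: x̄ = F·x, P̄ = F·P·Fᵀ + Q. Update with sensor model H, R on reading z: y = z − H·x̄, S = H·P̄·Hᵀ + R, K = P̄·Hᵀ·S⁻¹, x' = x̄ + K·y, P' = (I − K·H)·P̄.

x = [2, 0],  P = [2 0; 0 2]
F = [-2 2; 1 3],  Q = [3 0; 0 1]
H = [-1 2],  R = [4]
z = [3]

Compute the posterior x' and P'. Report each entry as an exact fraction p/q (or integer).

x' = [-19/5, -4/15]
P' = [472/25 234/25; 234/25 419/75]

x̄ = F·x = [-4, 2]
P̄ = F·P·Fᵀ + Q = [19 8; 8 21]
y = z − H·x̄ = [-5]
S = H·P̄·Hᵀ + R = [75]
K = P̄·Hᵀ·S⁻¹ = [-1/25; 34/75]
x' = x̄ + K·y = [-19/5, -4/15]
P' = (I − K·H)·P̄ = [472/25 234/25; 234/25 419/75]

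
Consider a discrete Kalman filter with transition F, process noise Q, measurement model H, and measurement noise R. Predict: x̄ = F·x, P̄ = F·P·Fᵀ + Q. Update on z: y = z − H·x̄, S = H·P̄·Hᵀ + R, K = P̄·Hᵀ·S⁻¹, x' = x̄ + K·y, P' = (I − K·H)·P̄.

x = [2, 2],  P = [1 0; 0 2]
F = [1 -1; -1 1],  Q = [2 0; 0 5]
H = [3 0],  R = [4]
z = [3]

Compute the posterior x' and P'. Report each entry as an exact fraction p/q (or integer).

x̄ = F·x = [0, 0]
P̄ = F·P·Fᵀ + Q = [5 -3; -3 8]
y = z − H·x̄ = [3]
S = H·P̄·Hᵀ + R = [49]
K = P̄·Hᵀ·S⁻¹ = [15/49; -9/49]
x' = x̄ + K·y = [45/49, -27/49]
P' = (I − K·H)·P̄ = [20/49 -12/49; -12/49 311/49]

x' = [45/49, -27/49]
P' = [20/49 -12/49; -12/49 311/49]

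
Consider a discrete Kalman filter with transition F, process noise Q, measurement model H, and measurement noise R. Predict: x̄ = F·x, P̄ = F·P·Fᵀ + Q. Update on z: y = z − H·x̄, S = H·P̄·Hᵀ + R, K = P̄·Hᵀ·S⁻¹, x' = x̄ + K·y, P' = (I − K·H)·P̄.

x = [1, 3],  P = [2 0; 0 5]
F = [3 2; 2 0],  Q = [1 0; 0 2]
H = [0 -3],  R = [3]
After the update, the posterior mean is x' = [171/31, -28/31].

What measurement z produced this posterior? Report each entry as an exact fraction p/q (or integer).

x̄ = F·x = [9, 2]
P̄ = F·P·Fᵀ + Q = [39 12; 12 10]
S = H·P̄·Hᵀ + R = [93]
K = P̄·Hᵀ·S⁻¹ = [-12/31; -10/31]
x' − x̄ = [-108/31, -90/31] = K·y
y = (KᵀK)⁻¹·Kᵀ·(x' − x̄) = [9]
z = y + H·x̄ = [9] + [-6] = [3]

z = [3]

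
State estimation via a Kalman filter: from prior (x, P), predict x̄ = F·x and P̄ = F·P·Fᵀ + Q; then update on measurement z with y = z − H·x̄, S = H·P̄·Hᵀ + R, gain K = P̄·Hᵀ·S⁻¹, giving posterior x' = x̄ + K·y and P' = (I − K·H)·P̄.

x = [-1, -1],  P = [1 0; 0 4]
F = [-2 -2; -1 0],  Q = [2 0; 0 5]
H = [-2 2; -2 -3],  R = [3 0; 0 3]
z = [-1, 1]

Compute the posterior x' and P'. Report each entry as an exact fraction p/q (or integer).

x̄ = F·x = [4, 1]
P̄ = F·P·Fᵀ + Q = [22 2; 2 6]
y = z − H·x̄ = [5, 12]
S = H·P̄·Hᵀ + R = [99 56; 56 169]
K = P̄·Hᵀ·S⁻¹ = [-792/2719 -542/2719; 2584/13595 -2626/13595]
x' = x̄ + K·y = [412/2719, -4997/13595]
P' = (I − K·H)·P̄ = [1038/2719 -150/2719; -150/2719 3126/13595]

x' = [412/2719, -4997/13595]
P' = [1038/2719 -150/2719; -150/2719 3126/13595]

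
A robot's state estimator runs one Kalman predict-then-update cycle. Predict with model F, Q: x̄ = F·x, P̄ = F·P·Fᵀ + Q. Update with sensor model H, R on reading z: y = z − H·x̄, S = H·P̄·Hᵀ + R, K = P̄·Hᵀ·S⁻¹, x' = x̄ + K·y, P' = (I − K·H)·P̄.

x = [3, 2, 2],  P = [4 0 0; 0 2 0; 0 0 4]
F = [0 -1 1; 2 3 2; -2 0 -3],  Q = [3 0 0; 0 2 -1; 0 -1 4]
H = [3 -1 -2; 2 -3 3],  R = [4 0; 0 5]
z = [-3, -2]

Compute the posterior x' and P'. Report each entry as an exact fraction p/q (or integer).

x̄ = F·x = [0, 16, -12]
P̄ = F·P·Fᵀ + Q = [9 2 -12; 2 52 -41; -12 -41 56]
y = z − H·x̄ = [-11, 82]
S = H·P̄·Hᵀ + R = [329 -331; -331 1583]
K = P̄·Hᵀ·S⁻¹ = [69623/411246 8323/411246; -34037/411246 -78559/411246; -3682/18693 2383/18693]
x' = x̄ + K·y = [-9263/45694, 56945/45694, 1288/2077]
P' = (I − K·H)·P̄ = [489439/411246 604889/411246 13294/18693; 604889/411246 1006399/411246 21464/18693; 13294/18693 21464/18693 16573/18693]

x' = [-9263/45694, 56945/45694, 1288/2077]
P' = [489439/411246 604889/411246 13294/18693; 604889/411246 1006399/411246 21464/18693; 13294/18693 21464/18693 16573/18693]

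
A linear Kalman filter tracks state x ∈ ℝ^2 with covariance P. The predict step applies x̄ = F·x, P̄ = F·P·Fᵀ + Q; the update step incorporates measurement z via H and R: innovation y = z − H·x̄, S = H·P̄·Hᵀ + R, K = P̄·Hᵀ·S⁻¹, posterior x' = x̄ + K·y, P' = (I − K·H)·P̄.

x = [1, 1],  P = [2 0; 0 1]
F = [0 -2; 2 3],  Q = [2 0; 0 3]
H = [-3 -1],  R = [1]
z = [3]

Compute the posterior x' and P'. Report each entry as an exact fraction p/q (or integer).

x' = [-34/13, 191/39]
P' = [30/13 -86/13; -86/13 776/39]

x̄ = F·x = [-2, 5]
P̄ = F·P·Fᵀ + Q = [6 -6; -6 20]
y = z − H·x̄ = [2]
S = H·P̄·Hᵀ + R = [39]
K = P̄·Hᵀ·S⁻¹ = [-4/13; -2/39]
x' = x̄ + K·y = [-34/13, 191/39]
P' = (I − K·H)·P̄ = [30/13 -86/13; -86/13 776/39]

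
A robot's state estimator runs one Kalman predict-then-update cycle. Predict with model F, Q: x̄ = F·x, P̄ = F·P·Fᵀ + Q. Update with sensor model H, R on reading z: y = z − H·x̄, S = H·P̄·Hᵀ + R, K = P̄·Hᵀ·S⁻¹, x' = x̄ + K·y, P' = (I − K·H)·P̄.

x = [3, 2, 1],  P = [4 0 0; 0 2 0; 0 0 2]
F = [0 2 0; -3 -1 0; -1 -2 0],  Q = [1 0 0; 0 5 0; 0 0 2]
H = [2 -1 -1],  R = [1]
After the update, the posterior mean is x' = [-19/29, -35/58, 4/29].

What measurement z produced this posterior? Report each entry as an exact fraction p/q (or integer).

z = [-1]

x̄ = F·x = [4, -11, -7]
P̄ = F·P·Fᵀ + Q = [9 -4 -8; -4 43 16; -8 16 14]
S = H·P̄·Hᵀ + R = [174]
K = P̄·Hᵀ·S⁻¹ = [5/29; -67/174; -23/87]
x' − x̄ = [-135/29, 603/58, 207/29] = K·y
y = (KᵀK)⁻¹·Kᵀ·(x' − x̄) = [-27]
z = y + H·x̄ = [-27] + [26] = [-1]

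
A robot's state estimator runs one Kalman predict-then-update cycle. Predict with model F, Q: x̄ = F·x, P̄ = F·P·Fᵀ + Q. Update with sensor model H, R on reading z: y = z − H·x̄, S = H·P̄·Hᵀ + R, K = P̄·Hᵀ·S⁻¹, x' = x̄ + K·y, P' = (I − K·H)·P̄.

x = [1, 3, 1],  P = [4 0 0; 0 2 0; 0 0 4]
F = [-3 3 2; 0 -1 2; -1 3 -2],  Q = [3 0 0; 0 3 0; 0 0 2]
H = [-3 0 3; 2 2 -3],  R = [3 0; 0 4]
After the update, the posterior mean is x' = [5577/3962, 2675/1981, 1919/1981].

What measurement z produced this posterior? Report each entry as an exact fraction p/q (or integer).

x̄ = F·x = [8, -1, 6]
P̄ = F·P·Fᵀ + Q = [73 10 14; 10 21 -22; 14 -22 40]
S = H·P̄·Hᵀ + R = [768 -780; -780 916]
K = P̄·Hᵀ·S⁻¹ = [-5451/7924 -3569/7924; 248/1981 488/1981; -1443/3962 -1817/3962]
x' − x̄ = [-26119/3962, 4656/1981, -9967/1981] = K·y
y = (KᵀK)⁻¹·Kᵀ·(x' − x̄) = [5, 7]
z = y + H·x̄ = [5, 7] + [-6, -4] = [-1, 3]

z = [-1, 3]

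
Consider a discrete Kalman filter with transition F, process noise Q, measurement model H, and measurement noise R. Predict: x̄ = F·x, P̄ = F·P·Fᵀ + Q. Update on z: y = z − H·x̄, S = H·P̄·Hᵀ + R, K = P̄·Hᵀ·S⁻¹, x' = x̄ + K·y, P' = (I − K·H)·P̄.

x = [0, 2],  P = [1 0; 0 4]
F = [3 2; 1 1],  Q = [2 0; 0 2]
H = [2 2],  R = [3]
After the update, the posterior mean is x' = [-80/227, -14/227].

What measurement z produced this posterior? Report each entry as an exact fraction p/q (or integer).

z = [-1]

x̄ = F·x = [4, 2]
P̄ = F·P·Fᵀ + Q = [27 11; 11 7]
S = H·P̄·Hᵀ + R = [227]
K = P̄·Hᵀ·S⁻¹ = [76/227; 36/227]
x' − x̄ = [-988/227, -468/227] = K·y
y = (KᵀK)⁻¹·Kᵀ·(x' − x̄) = [-13]
z = y + H·x̄ = [-13] + [12] = [-1]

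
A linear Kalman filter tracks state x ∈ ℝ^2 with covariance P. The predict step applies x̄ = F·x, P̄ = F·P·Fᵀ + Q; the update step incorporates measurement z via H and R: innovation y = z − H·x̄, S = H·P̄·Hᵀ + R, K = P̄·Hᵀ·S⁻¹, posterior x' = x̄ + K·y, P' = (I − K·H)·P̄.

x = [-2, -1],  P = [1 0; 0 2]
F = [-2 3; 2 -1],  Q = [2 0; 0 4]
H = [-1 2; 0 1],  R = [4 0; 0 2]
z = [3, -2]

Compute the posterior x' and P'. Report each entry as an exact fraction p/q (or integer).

x̄ = F·x = [1, -3]
P̄ = F·P·Fᵀ + Q = [24 -10; -10 10]
y = z − H·x̄ = [10, 1]
S = H·P̄·Hᵀ + R = [108 30; 30 12]
K = P̄·Hᵀ·S⁻¹ = [-19/33 20/33; 5/33 5/11]
x' = x̄ + K·y = [-137/33, -34/33]
P' = (I − K·H)·P̄ = [52/11 40/33; 40/33 10/11]

x' = [-137/33, -34/33]
P' = [52/11 40/33; 40/33 10/11]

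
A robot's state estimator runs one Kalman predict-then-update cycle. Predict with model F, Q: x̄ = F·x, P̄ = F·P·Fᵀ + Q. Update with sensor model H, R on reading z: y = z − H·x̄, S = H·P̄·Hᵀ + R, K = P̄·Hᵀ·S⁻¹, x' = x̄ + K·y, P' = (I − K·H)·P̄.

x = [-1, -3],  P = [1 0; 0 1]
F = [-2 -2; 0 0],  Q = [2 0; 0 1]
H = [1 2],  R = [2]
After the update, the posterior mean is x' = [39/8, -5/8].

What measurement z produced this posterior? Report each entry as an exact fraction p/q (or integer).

x̄ = F·x = [8, 0]
P̄ = F·P·Fᵀ + Q = [10 0; 0 1]
S = H·P̄·Hᵀ + R = [16]
K = P̄·Hᵀ·S⁻¹ = [5/8; 1/8]
x' − x̄ = [-25/8, -5/8] = K·y
y = (KᵀK)⁻¹·Kᵀ·(x' − x̄) = [-5]
z = y + H·x̄ = [-5] + [8] = [3]

z = [3]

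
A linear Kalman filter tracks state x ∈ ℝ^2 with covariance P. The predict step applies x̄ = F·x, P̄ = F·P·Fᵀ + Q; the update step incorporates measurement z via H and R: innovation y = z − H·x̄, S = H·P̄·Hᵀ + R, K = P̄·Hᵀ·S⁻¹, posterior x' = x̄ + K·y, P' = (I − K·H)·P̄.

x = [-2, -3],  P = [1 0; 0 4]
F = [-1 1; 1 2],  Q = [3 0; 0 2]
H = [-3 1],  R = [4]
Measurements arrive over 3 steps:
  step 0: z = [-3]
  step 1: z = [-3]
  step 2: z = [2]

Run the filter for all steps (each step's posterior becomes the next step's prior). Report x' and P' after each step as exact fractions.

step 0: x' = [-87/53, -428/53], P' = [135/53 337/53; 337/53 1003/53]
step 1: x' = [-12747/2216, -43933/2216], P' = [23931/2216 70453/2216; 70453/2216 215355/2216]
step 2: x' = [-1406336/107755, -4049446/107755], P' = [4903461/107755 14795351/107755; 14795351/107755 45036521/107755]

step 0: x̄ = F·x = [-1, -8]
step 0: P̄ = F·P·Fᵀ + Q = [8 7; 7 19]
step 0: y = z − H·x̄ = [2]
step 0: S = H·P̄·Hᵀ + R = [53]
step 0: K = P̄·Hᵀ·S⁻¹ = [-17/53; -2/53]
step 0: x' = x̄ + K·y = [-87/53, -428/53]
step 0: P' = (I − K·H)·P̄ = [135/53 337/53; 337/53 1003/53]
step 1: x̄ = F·x = [-341/53, -943/53]
step 1: P̄ = F·P·Fᵀ + Q = [623/53 1534/53; 1534/53 5601/53]
step 1: y = z − H·x̄ = [-239/53]
step 1: S = H·P̄·Hᵀ + R = [2216/53]
step 1: K = P̄·Hᵀ·S⁻¹ = [-335/2216; 999/2216]
step 1: x' = x̄ + K·y = [-12747/2216, -43933/2216]
step 1: P' = (I − K·H)·P̄ = [23931/2216 70453/2216; 70453/2216 215355/2216]
step 2: x̄ = F·x = [-15593/1108, -100613/2216]
step 2: P̄ = F·P·Fᵀ + Q = [26257/554 168163/1108; 168163/1108 1171595/2216]
step 2: y = z − H·x̄ = [11487/2216]
step 2: S = H·P̄·Hᵀ + R = [107755/2216]
step 2: K = P̄·Hᵀ·S⁻¹ = [21242/107755; 162617/107755]
step 2: x' = x̄ + K·y = [-1406336/107755, -4049446/107755]
step 2: P' = (I − K·H)·P̄ = [4903461/107755 14795351/107755; 14795351/107755 45036521/107755]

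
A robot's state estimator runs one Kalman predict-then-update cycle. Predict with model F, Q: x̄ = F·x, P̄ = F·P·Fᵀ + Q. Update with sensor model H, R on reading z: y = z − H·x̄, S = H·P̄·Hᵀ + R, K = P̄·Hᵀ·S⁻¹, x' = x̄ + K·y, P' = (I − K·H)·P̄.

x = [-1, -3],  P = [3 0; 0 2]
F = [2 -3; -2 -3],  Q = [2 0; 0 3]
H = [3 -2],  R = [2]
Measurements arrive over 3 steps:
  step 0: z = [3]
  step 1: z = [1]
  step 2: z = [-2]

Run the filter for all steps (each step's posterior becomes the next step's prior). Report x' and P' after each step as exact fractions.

step 0: x̄ = F·x = [7, 11]
step 0: P̄ = F·P·Fᵀ + Q = [32 6; 6 33]
step 0: y = z − H·x̄ = [4]
step 0: S = H·P̄·Hᵀ + R = [350]
step 0: K = P̄·Hᵀ·S⁻¹ = [6/25; -24/175]
step 0: x' = x̄ + K·y = [199/25, 1829/175]
step 0: P' = (I − K·H)·P̄ = [296/25 438/25; 438/25 4623/175]
step 1: x̄ = F·x = [-2701/175, -8273/175]
step 1: P̄ = F·P·Fᵀ + Q = [13453/175 33319/175; 33319/175 87212/175]
step 1: y = z − H·x̄ = [-8268/175]
step 1: S = H·P̄·Hᵀ + R = [70447/175]
step 1: K = P̄·Hᵀ·S⁻¹ = [-26279/70447; -74467/70447]
step 1: x' = x̄ + K·y = [11867/5419, 14455/5419]
step 1: P' = (I − K·H)·P̄ = [1469358/70447 2230316/70447; 2230316/70447 3419941/70447]
step 2: x̄ = F·x = [-19631/5419, -67099/5419]
step 2: P̄ = F·P·Fᵀ + Q = [10034003/70447 24902037/70447; 24902037/70447 63632034/70447]
step 2: y = z − H·x̄ = [-86143/5419]
step 2: S = H·P̄·Hᵀ + R = [46150613/70447]
step 2: K = P̄·Hᵀ·S⁻¹ = [-19702065/46150613; -52557957/46150613]
step 2: x' = x̄ + K·y = [146007068/46150613, 264041356/46150613]
step 2: P' = (I − K·H)·P̄ = [1063267762/46150613 1614603708/46150613; 1614603708/46150613 2474463519/46150613]

step 0: x' = [199/25, 1829/175], P' = [296/25 438/25; 438/25 4623/175]
step 1: x' = [11867/5419, 14455/5419], P' = [1469358/70447 2230316/70447; 2230316/70447 3419941/70447]
step 2: x' = [146007068/46150613, 264041356/46150613], P' = [1063267762/46150613 1614603708/46150613; 1614603708/46150613 2474463519/46150613]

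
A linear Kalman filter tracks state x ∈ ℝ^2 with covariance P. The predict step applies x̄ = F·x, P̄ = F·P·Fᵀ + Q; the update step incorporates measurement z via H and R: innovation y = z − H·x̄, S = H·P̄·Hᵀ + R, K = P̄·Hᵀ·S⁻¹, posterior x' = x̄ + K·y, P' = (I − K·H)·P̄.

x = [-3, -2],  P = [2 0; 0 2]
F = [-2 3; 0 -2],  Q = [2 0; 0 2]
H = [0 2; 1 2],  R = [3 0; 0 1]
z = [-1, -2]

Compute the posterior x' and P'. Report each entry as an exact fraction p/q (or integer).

x' = [-448/647, -280/647]
P' = [2260/647 -852/647; -852/647 438/647]

x̄ = F·x = [0, 4]
P̄ = F·P·Fᵀ + Q = [28 -12; -12 10]
y = z − H·x̄ = [-9, -10]
S = H·P̄·Hᵀ + R = [43 16; 16 21]
K = P̄·Hᵀ·S⁻¹ = [-568/647 556/647; 292/647 24/647]
x' = x̄ + K·y = [-448/647, -280/647]
P' = (I − K·H)·P̄ = [2260/647 -852/647; -852/647 438/647]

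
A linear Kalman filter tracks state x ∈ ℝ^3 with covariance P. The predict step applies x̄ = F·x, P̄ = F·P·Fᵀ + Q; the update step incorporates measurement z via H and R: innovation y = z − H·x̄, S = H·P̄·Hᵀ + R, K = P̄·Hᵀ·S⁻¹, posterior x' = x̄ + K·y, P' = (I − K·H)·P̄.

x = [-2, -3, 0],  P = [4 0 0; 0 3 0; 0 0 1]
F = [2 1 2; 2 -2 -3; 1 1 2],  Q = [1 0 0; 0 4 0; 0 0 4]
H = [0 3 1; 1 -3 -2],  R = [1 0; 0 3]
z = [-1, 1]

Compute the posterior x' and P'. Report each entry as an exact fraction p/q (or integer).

x̄ = F·x = [-7, 2, -5]
P̄ = F·P·Fᵀ + Q = [24 4 15; 4 41 -4; 15 -4 15]
y = z − H·x̄ = [-2, 4]
S = H·P̄·Hᵀ + R = [361 -336; -336 324]
K = P̄·Hᵀ·S⁻¹ = [75/113 143/226; 35/113 -29/1356; -1/113 -25/1356]
x' = x̄ + K·y = [-655/113, 439/339, -1714/339]
P' = (I − K·H)·P̄ = [1974/113 -1073/226 3369/226; -1073/226 799/452 -2257/452; 3369/226 -2257/452 6767/452]

x' = [-655/113, 439/339, -1714/339]
P' = [1974/113 -1073/226 3369/226; -1073/226 799/452 -2257/452; 3369/226 -2257/452 6767/452]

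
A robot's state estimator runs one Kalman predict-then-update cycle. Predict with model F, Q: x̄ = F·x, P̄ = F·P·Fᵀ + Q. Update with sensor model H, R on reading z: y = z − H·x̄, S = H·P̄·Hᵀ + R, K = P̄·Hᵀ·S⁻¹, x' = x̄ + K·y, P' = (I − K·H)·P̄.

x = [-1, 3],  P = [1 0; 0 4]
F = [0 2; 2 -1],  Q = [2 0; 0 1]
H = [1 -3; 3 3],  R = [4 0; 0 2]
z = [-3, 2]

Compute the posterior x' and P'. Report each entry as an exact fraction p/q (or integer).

x̄ = F·x = [6, -5]
P̄ = F·P·Fᵀ + Q = [18 -8; -8 9]
y = z − H·x̄ = [-24, -1]
S = H·P̄·Hᵀ + R = [151 21; 21 101]
K = P̄·Hᵀ·S⁻¹ = [1806/7405 1824/7405; -1799/7405 594/7405]
x' = x̄ + K·y = [-738/7405, 5557/7405]
P' = (I − K·H)·P̄ = [2718/7405 -1502/7405; -1502/7405 1898/7405]

x' = [-738/7405, 5557/7405]
P' = [2718/7405 -1502/7405; -1502/7405 1898/7405]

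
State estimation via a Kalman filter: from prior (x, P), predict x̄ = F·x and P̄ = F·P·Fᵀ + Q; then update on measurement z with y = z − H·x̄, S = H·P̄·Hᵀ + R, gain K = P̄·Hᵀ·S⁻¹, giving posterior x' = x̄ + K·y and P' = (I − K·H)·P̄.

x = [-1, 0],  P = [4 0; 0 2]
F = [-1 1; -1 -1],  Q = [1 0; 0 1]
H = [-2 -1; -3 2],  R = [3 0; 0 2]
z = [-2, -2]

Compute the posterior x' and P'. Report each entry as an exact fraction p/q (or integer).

x̄ = F·x = [1, 1]
P̄ = F·P·Fᵀ + Q = [7 2; 2 7]
y = z − H·x̄ = [1, -1]
S = H·P̄·Hᵀ + R = [46 26; 26 69]
K = P̄·Hᵀ·S⁻¹ = [-331/1249 -183/1249; -967/2498 327/1249]
x' = x̄ + K·y = [1101/1249, 877/2498]
P' = (I − K·H)·P̄ = [336/1249 321/1249; 321/1249 1617/2498]

x' = [1101/1249, 877/2498]
P' = [336/1249 321/1249; 321/1249 1617/2498]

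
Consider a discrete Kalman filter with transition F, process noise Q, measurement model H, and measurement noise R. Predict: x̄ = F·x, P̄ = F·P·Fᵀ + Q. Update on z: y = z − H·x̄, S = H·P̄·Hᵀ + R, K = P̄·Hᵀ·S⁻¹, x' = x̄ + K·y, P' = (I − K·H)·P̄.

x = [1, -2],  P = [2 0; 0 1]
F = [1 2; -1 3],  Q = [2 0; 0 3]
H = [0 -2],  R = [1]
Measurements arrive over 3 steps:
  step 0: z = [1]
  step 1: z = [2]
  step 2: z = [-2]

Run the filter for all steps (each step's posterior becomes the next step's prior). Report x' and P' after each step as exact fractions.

step 0: x̄ = F·x = [-3, -7]
step 0: P̄ = F·P·Fᵀ + Q = [8 4; 4 14]
step 0: y = z − H·x̄ = [-13]
step 0: S = H·P̄·Hᵀ + R = [57]
step 0: K = P̄·Hᵀ·S⁻¹ = [-8/57; -28/57]
step 0: x' = x̄ + K·y = [-67/57, -35/57]
step 0: P' = (I − K·H)·P̄ = [392/57 4/57; 4/57 14/57]
step 1: x̄ = F·x = [-137/57, -2/3]
step 1: P̄ = F·P·Fᵀ + Q = [578/57 -16/3; -16/3 35/3]
step 1: y = z − H·x̄ = [2/3]
step 1: S = H·P̄·Hᵀ + R = [143/3]
step 1: K = P̄·Hᵀ·S⁻¹ = [32/143; -70/143]
step 1: x' = x̄ + K·y = [-6125/2717, -142/143]
step 1: P' = (I − K·H)·P̄ = [21066/2717 -16/143; -16/143 35/143]
step 2: x̄ = F·x = [-11521/2717, -179/247]
step 2: P̄ = F·P·Fᵀ + Q = [27944/2717 -1580/247; -1580/247 3366/247]
step 2: y = z − H·x̄ = [-852/247]
step 2: S = H·P̄·Hᵀ + R = [13711/247]
step 2: K = P̄·Hᵀ·S⁻¹ = [3160/13711; -6732/13711]
step 2: x' = x̄ + K·y = [-759433/150821, 13285/13711]
step 2: P' = (I − K·H)·P̄ = [1106472/150821 -1580/13711; -1580/13711 3366/13711]

step 0: x' = [-67/57, -35/57], P' = [392/57 4/57; 4/57 14/57]
step 1: x' = [-6125/2717, -142/143], P' = [21066/2717 -16/143; -16/143 35/143]
step 2: x' = [-759433/150821, 13285/13711], P' = [1106472/150821 -1580/13711; -1580/13711 3366/13711]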